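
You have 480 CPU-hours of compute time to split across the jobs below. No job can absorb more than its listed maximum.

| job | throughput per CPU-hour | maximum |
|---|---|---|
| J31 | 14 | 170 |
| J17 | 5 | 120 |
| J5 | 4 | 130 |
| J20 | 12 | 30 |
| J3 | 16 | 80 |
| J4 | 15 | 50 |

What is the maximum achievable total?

Order the jobs by throughput per CPU-hour: J3 16 > J4 15 > J31 14 > J20 12 > J17 5 > J5 4.
J3 takes 80 to reach its cap of 80 → 400 left.
Give J4 50 to hit its cap of 50 → 350 left.
Give J31 170 to hit its cap of 170 → 180 left.
J20: +30 to 30 (cap) → 150 left.
Give J17 120 to hit its cap of 120 → 30 left.
J5 has room for 130 but only 30 remain, so it gets 30.
Total = 14×170 + 5×120 + 4×30 + 12×30 + 16×80 + 15×50 = 5490.

5490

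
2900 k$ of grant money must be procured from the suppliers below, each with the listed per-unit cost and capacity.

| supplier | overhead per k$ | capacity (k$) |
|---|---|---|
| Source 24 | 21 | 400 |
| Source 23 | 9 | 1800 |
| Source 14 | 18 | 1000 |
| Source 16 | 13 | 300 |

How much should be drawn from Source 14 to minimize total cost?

800

Fill from the cheapest supplier first.
Take 1800 from Source 23 at 9 → need 1100 more.
Source 16 at 13: take all 300 k$ → 800 still needed.
Take 800 from Source 14 at 18 to finish.
Source 24: unused.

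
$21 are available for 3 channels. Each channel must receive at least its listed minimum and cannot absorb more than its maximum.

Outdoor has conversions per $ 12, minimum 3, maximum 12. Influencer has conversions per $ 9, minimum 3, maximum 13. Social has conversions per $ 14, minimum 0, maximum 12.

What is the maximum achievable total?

Meeting every minimum uses 3+3+0 = 6 $, leaving 15.
Rank by conversions per $: Social 14 > Outdoor 12 > Influencer 9.
Social takes 12 more to reach its cap of 12 ; 3 left.
Only 3 left; Outdoor takes them to reach 6.
Total = 12×6 + 9×3 + 14×12 = 267.

267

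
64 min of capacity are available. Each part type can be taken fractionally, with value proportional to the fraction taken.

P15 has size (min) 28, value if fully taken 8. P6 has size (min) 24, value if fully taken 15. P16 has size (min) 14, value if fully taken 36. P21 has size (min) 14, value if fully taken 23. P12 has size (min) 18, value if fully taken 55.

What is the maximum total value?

Sort by value density: P12 55/18≈3.06, P16 36/14≈2.57, P21 23/14≈1.64, P6 15/24≈0.625, P15 8/28≈0.286.
P12: take in full, 18 min for value 55 → 46 left.
All 14 min of P16 fit (value 36) → 32 remain.
All 14 min of P21 fit (value 23) → 18 remain.
Fill the last 18 min with part of P6: 18/24 of it earns 11.25.
Total value = 125.25.

125.25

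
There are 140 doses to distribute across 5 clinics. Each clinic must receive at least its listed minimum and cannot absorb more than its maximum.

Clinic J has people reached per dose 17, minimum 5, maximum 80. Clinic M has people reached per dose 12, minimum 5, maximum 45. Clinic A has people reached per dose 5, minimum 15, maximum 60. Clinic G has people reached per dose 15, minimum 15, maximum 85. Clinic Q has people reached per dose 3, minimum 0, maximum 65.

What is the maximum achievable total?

Meeting every minimum uses 5+5+15+15+0 = 40 doses, leaving 100.
Order the clinics by people reached per dose: Clinic J 17 > Clinic G 15 > Clinic M 12 > Clinic A 5 > Clinic Q 3.
Clinic J: +75 to 80 (cap) — 25 left.
Clinic G has room for 70 more but only 25 remain, so it gets 40.
Total = 17×80 + 12×5 + 5×15 + 15×40 = 2095.

2095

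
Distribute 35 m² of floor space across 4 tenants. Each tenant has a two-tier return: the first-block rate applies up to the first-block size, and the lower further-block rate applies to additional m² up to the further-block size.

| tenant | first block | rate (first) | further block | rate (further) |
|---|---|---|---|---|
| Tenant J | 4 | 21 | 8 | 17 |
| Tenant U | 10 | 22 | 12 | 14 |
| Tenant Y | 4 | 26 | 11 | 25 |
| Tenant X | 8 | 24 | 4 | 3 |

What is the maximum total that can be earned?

833

Order all 8 blocks by rate: Tenant Y/T1 26 > Tenant Y/T2 25 > Tenant X/T1 24 > Tenant U/T1 22 > Tenant J/T1 21 > Tenant J/T2 17 > Tenant U/T2 14 > Tenant X/T2 3.
Tenant Y/T1 (26): +4 — 31 left.
Tenant Y T2 at 25: fill all 11 — 20 left.
Tenant X/T1 (24): +8 — 12 left.
Fill Tenant U T1 block (10 at 22) — 2 left.
Tenant J/T1: +2 of 4 at 21; pool empty.
Total = 26×4 + 25×11 + 24×8 + 22×10 + 21×2 = 833.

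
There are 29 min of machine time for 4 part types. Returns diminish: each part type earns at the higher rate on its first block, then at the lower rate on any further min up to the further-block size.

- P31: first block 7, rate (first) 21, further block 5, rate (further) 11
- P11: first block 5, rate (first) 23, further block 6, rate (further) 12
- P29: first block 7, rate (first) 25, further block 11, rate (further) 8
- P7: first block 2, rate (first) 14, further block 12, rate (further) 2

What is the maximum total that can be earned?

Rank every tier by rate: P29/tier1 25 > P11/tier1 23 > P31/tier1 21 > P7/tier1 14 > P11/tier2 12 > P31/tier2 11 > P29/tier2 8 > P7/tier2 2.
Fill P29 tier1 block (7 at 25) → 22 left.
P11/tier1 (23): +5 → 17 left.
P31 tier1 at 21: fill all 7 → 10 left.
Fill P7 tier1 block (2 at 14) → 8 left.
P11 tier2 at 12: fill all 6 → 2 left.
2 remain; put them into P31 tier2 at 11.
Total = 25×7 + 23×5 + 21×7 + 14×2 + 12×6 + 11×2 = 559.

559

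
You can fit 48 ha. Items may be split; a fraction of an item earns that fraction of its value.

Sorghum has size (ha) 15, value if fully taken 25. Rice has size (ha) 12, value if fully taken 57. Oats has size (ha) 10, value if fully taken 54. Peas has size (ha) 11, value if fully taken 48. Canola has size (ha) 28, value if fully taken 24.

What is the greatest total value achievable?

184

Rank by value-to-size ratio: Oats 54/10≈5.4, Rice 57/12≈4.75, Peas 48/11≈4.36, Sorghum 25/15≈1.67, Canola 24/28≈0.857.
All 10 ha of Oats fit (value 54) ; 38 remain.
All 12 ha of Rice fit (value 57) ; 26 remain.
Peas: take in full, 11 ha for value 48 ; 15 left.
Sorghum: take in full, 15 ha for value 25 ; 0 left.
Total value = 184.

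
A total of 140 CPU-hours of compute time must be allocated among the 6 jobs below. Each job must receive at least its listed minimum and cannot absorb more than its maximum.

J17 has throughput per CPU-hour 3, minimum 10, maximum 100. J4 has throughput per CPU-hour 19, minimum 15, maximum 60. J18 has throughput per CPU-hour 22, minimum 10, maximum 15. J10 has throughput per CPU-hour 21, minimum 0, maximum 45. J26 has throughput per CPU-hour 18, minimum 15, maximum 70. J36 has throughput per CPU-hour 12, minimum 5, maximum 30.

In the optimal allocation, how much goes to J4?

50

Meeting every minimum uses 10+15+10+0+15+5 = 55 CPU-hours, leaving 85.
Rank by throughput per CPU-hour: J18 22 > J10 21 > J4 19 > J26 18 > J36 12 > J17 3.
Give J18 5 more to hit its cap of 15 ; 80 left.
J10 takes 45 more to reach its cap of 45 ; 35 left.
J4 has room for 45 more but only 35 remain, so it gets 50.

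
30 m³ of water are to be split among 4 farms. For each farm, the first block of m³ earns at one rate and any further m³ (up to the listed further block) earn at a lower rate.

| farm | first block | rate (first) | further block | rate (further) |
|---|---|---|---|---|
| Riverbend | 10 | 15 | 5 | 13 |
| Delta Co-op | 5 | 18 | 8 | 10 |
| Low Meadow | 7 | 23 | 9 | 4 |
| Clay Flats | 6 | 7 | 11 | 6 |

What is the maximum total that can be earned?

496

Rank every tier by rate: Low Meadow/first 23 > Delta Co-op/first 18 > Riverbend/first 15 > Riverbend/second 13 > Delta Co-op/second 10 > Clay Flats/first 7 > Clay Flats/second 6 > Low Meadow/second 4.
Fill Low Meadow first block (7 at 23) — 23 left.
Delta Co-op/first (18): +5 — 18 left.
Riverbend/first (15): +10 — 8 left.
Riverbend/second (13): +5 — 3 left.
Delta Co-op/second: +3 of 8 at 10; pool empty.
Total = 23×7 + 18×5 + 15×10 + 13×5 + 10×3 = 496.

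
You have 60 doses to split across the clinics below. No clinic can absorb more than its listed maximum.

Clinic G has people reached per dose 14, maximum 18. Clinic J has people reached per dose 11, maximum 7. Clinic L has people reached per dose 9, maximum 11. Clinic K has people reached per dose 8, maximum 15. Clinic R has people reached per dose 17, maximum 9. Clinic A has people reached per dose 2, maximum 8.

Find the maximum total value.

Rank by people reached per dose: Clinic R 17 > Clinic G 14 > Clinic J 11 > Clinic L 9 > Clinic K 8 > Clinic A 2.
Give Clinic R 9 to hit its cap of 9 ; 51 left.
Give Clinic G 18 to hit its cap of 18 ; 33 left.
Give Clinic J 7 to hit its cap of 7 ; 26 left.
Clinic L: +11 to 11 (cap) ; 15 left.
Clinic K: +15 to 15 (cap) ; 0 left.
Total = 14×18 + 11×7 + 9×11 + 8×15 + 17×9 = 701.

701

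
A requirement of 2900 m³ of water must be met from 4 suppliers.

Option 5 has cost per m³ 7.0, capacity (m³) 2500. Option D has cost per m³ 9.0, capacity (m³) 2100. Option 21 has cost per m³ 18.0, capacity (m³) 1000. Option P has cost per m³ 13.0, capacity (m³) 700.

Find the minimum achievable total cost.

Use suppliers in increasing cost order.
Option 5 at 7.0: take all 2500 m³ — 400 still needed.
Option D at 9.0: take 400 of its 2100 — requirement met.
Option P, Option 21: unused.
Cost = 2500×7.0 + 400×9.0 = 21100.

21100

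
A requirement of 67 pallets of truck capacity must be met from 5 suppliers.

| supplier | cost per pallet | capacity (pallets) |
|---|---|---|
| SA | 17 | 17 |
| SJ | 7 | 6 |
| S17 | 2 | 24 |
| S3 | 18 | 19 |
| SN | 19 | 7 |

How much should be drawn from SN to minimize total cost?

Use suppliers in increasing cost order.
S17 at 2: take all 24 pallets → 43 still needed.
Take 6 from SJ at 7 → need 37 more.
Take 17 from SA at 17 → need 20 more.
S3 at 18: take all 19 pallets → 1 still needed.
SN (19): take the remaining 1 → done.

1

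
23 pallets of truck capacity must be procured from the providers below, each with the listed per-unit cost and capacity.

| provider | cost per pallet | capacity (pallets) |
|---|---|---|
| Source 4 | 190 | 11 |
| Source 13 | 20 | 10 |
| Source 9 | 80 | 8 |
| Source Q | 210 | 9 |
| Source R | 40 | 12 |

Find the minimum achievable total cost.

Fill from the cheapest provider first.
Take 10 from Source 13 at 20 → need 13 more.
Source R (40): use full 12 → 1 pallets to go.
Source 9 (80): take the remaining 1 → done.
Source 4, Source Q: unused.
Cost = 10×20 + 12×40 + 1×80 = 760.

760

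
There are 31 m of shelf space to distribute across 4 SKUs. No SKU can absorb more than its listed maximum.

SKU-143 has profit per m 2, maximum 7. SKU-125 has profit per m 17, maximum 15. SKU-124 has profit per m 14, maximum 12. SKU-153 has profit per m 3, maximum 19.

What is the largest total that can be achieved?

435

Order the SKUs by profit per m: SKU-125 17 > SKU-124 14 > SKU-153 3 > SKU-143 2.
Give SKU-125 15 to hit its cap of 15 → 16 left.
SKU-124 takes 12 to reach its cap of 12 → 4 left.
SKU-153 has room for 19 but only 4 remain, so it gets 4.
Total = 17×15 + 14×12 + 3×4 = 435.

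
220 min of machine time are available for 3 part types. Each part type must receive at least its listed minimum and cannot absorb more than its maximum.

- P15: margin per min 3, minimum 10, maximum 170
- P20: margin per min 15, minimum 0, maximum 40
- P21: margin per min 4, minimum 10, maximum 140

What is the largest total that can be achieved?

Meeting every minimum uses 10+0+10 = 20 min, leaving 200.
Rank by margin per min: P20 15 > P21 4 > P15 3.
Give P20 40 more to hit its cap of 40 — 160 left.
P21: +130 to 140 (cap) — 30 left.
Only 30 left; P15 takes them to reach 40.
Total = 3×40 + 15×40 + 4×140 = 1280.

1280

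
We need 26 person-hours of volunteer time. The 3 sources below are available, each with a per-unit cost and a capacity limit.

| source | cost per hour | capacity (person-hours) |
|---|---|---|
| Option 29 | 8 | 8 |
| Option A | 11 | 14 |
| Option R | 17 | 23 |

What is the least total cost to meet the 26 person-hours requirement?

286

Use sources in increasing cost order.
Option 29 at 8: take all 8 person-hours — 18 still needed.
Option A at 11: take all 14 person-hours — 4 still needed.
Option R (17): take the remaining 4 — done.
Cost = 8×8 + 14×11 + 4×17 = 286.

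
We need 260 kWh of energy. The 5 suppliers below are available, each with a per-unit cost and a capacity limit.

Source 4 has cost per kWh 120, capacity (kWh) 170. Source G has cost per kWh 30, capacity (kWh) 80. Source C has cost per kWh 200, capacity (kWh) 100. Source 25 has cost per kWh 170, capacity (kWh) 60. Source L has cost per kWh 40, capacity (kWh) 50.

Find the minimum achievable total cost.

Fill from the cheapest supplier first.
Source G at 30: take all 80 kWh → 180 still needed.
Source L at 40: take all 50 kWh → 130 still needed.
Source 4 (120): take the remaining 130 → done.
Source 25, Source C: unused.
Cost = 80×30 + 50×40 + 130×120 = 20000.

20000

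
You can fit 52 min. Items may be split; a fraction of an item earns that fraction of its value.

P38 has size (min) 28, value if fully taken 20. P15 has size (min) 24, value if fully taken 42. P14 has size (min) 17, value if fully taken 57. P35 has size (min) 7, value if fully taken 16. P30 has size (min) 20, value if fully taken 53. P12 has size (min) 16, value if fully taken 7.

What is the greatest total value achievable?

Best value per unit of size first: P14 57/17≈3.35, P30 53/20≈2.65, P35 16/7≈2.29, P15 42/24≈1.75, P38 20/28≈0.714, P12 7/16≈0.438.
P14: take in full, 17 min for value 57 ; 35 left.
P30: take in full, 20 min for value 53 ; 15 left.
Take all of P35 (7 min, value 16) ; 8 min left.
Fill the last 8 min with part of P15: 8/24 of it earns 14.
Total value = 140.

140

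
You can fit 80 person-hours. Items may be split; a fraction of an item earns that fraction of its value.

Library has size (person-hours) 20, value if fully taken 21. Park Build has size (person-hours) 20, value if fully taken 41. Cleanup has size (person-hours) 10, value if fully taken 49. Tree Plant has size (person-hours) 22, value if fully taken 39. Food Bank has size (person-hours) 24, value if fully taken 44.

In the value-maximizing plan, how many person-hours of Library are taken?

4

Rank by value-to-size ratio: Cleanup 49/10≈4.9, Park Build 41/20≈2.05, Food Bank 44/24≈1.83, Tree Plant 39/22≈1.77, Library 21/20≈1.05.
All 10 person-hours of Cleanup fit (value 49) → 70 remain.
All 20 person-hours of Park Build fit (value 41) → 50 remain.
Take all of Food Bank (24 person-hours, value 44) → 26 person-hours left.
Tree Plant: take in full, 22 person-hours for value 39 → 4 left.
Only 4 person-hours remain; take 4/20 of Library for value 21×4/20 = 4.2.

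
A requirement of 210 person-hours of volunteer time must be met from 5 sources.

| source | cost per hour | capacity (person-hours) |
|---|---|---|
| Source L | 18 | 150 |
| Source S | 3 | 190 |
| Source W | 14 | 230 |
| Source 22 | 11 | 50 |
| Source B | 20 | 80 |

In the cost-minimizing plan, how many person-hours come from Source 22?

Fill from the cheapest source first.
Source S (3): use full 190 ; 20 person-hours to go.
Take 20 from Source 22 at 11 to finish.
Source W, Source L, Source B: unused.

20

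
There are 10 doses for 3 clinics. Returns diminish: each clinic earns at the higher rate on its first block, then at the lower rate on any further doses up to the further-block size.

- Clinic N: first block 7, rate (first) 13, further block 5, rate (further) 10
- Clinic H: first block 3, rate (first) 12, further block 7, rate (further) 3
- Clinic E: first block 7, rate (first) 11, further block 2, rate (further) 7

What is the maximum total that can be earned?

127

Treat each block as its own option and order by rate: Clinic N/first 13 > Clinic H/first 12 > Clinic E/first 11 > Clinic N/second 10 > Clinic E/second 7 > Clinic H/second 3.
Clinic N/first (13): +7 ; 3 left.
Fill Clinic H first block (3 at 12) ; 0 left.
Total = 13×7 + 12×3 = 127.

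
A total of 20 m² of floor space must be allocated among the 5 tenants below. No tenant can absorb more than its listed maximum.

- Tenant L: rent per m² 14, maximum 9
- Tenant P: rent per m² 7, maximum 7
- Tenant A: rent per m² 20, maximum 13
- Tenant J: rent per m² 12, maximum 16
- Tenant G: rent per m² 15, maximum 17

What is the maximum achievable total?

365

Order the tenants by rent per m²: Tenant A 20 > Tenant G 15 > Tenant L 14 > Tenant J 12 > Tenant P 7.
Give Tenant A 13 to hit its cap of 13 — 7 left.
Tenant G: +7 (room for 17) → 7. Pool exhausted.
Total = 20×13 + 15×7 = 365.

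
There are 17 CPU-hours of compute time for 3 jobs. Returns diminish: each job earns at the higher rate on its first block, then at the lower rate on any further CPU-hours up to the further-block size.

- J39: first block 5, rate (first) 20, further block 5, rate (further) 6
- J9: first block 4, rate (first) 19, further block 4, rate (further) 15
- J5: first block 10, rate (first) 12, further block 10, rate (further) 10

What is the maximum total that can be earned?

Treat each block as its own option and order by rate: J39/tier1 20 > J9/tier1 19 > J9/tier2 15 > J5/tier1 12 > J5/tier2 10 > J39/tier2 6.
J39 tier1 at 20: fill all 5 — 12 left.
J9/tier1 (19): +4 — 8 left.
J9 tier2 at 15: fill all 4 — 4 left.
4 remain; put them into J5 tier1 at 12.
Total = 20×5 + 19×4 + 15×4 + 12×4 = 284.

284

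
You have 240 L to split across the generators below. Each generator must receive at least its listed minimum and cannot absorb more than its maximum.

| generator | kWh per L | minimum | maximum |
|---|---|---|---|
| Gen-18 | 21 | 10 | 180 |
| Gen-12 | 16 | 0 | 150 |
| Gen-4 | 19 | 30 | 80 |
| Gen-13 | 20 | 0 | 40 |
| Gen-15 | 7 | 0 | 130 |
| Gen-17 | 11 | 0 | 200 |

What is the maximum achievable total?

4950

Meeting every minimum uses 10+0+30+0+0+0 = 40 L, leaving 200.
Highest kWh per L first: Gen-18 21 > Gen-13 20 > Gen-4 19 > Gen-12 16 > Gen-17 11 > Gen-15 7.
Give Gen-18 170 more to hit its cap of 180 → 30 left.
Gen-13 has room for 40 more but only 30 remain, so it gets 30.
Total = 21×180 + 19×30 + 20×30 = 4950.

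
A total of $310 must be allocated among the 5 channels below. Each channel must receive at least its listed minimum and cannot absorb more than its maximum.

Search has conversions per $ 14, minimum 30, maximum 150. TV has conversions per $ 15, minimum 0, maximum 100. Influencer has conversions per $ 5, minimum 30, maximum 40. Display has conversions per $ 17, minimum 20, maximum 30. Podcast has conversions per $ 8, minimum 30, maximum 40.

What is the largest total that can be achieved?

Meeting every minimum uses 30+0+30+20+30 = 110 $, leaving 200.
Rank by conversions per $: Display 17 > TV 15 > Search 14 > Podcast 8 > Influencer 5.
Display: +10 to 30 (cap) — 190 left.
TV: +100 to 100 (cap) — 90 left.
Search has room for 120 more but only 90 remain, so it gets 120.
Total = 14×120 + 15×100 + 5×30 + 17×30 + 8×30 = 4080.

4080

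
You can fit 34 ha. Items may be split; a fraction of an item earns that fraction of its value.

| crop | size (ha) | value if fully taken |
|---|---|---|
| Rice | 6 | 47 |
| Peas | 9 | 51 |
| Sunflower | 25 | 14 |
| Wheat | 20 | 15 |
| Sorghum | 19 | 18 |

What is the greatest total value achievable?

116

Rank by value-to-size ratio: Rice 47/6≈7.83, Peas 51/9≈5.67, Sorghum 18/19≈0.947, Wheat 15/20≈0.75, Sunflower 14/25≈0.56.
All 6 ha of Rice fit (value 47) → 28 remain.
All 9 ha of Peas fit (value 51) → 19 remain.
Take all of Sorghum (19 ha, value 18) → 0 ha left.
Total value = 116.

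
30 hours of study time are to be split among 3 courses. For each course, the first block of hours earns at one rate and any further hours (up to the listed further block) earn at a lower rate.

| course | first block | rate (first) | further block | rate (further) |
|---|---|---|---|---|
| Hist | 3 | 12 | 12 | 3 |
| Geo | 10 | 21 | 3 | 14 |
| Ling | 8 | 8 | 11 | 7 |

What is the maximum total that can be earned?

Rank every tier by rate: Geo/T1 21 > Geo/T2 14 > Hist/T1 12 > Ling/T1 8 > Ling/T2 7 > Hist/T2 3.
Fill Geo T1 block (10 at 21) ; 20 left.
Geo T2 at 14: fill all 3 ; 17 left.
Hist/T1 (12): +3 ; 14 left.
Ling/T1 (8): +8 ; 6 left.
Ling/T2: +6 of 11 at 7; pool empty.
Total = 21×10 + 14×3 + 12×3 + 8×8 + 7×6 = 394.

394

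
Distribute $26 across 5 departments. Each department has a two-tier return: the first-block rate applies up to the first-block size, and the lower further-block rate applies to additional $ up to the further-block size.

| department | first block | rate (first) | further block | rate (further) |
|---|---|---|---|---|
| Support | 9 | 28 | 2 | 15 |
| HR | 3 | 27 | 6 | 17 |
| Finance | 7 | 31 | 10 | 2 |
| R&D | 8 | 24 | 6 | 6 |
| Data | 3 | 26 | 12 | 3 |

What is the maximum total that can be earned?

Rank every tier by rate: Finance/T1 31 > Support/T1 28 > HR/T1 27 > Data/T1 26 > R&D/T1 24 > HR/T2 17 > Support/T2 15 > R&D/T2 6 > Data/T2 3 > Finance/T2 2.
Finance/T1 (31): +7 → 19 left.
Support T1 at 28: fill all 9 → 10 left.
HR/T1 (27): +3 → 7 left.
Fill Data T1 block (3 at 26) → 4 left.
4 remain; put them into R&D T1 at 24.
Total = 31×7 + 28×9 + 27×3 + 26×3 + 24×4 = 724.

724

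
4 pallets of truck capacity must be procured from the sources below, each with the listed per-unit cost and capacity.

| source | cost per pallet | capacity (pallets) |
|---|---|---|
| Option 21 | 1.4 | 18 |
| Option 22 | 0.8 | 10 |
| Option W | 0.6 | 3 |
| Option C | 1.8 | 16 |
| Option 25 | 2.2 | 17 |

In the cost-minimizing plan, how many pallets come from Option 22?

1

Use sources in increasing cost order.
Option W at 0.6: take all 3 pallets → 1 still needed.
Option 22 (0.8): take the remaining 1 → done.
Option 21, Option C, Option 25: unused.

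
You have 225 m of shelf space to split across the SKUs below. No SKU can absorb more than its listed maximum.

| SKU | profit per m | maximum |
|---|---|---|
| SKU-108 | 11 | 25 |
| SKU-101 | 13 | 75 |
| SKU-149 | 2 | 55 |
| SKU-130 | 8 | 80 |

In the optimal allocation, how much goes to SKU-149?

45

Order the SKUs by profit per m: SKU-101 13 > SKU-108 11 > SKU-130 8 > SKU-149 2.
SKU-101: +75 to 75 (cap) → 150 left.
SKU-108: +25 to 25 (cap) → 125 left.
Give SKU-130 80 to hit its cap of 80 → 45 left.
SKU-149: +45 (room for 55) → 45. Pool exhausted.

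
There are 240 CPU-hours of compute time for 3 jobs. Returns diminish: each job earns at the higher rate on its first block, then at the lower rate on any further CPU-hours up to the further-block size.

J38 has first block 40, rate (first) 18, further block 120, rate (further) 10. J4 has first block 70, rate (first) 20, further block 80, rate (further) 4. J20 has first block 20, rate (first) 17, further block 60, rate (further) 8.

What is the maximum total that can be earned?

3560

Rank every tier by rate: J4/T1 20 > J38/T1 18 > J20/T1 17 > J38/T2 10 > J20/T2 8 > J4/T2 4.
J4 T1 at 20: fill all 70 ; 170 left.
J38/T1 (18): +40 ; 130 left.
J20/T1 (17): +20 ; 110 left.
J38 T2 at 10: only 110 left, fill 110.
Total = 20×70 + 18×40 + 17×20 + 10×110 = 3560.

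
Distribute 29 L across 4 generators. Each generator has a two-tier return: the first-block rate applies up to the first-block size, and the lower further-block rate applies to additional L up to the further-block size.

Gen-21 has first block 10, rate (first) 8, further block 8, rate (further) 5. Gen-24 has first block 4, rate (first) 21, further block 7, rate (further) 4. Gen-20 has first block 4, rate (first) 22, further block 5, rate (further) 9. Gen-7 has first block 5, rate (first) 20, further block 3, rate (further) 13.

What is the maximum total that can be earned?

Order all 8 blocks by rate: Gen-20/tier1 22 > Gen-24/tier1 21 > Gen-7/tier1 20 > Gen-7/tier2 13 > Gen-20/tier2 9 > Gen-21/tier1 8 > Gen-21/tier2 5 > Gen-24/tier2 4.
Gen-20 tier1 at 22: fill all 4 — 25 left.
Fill Gen-24 tier1 block (4 at 21) — 21 left.
Fill Gen-7 tier1 block (5 at 20) — 16 left.
Gen-7 tier2 at 13: fill all 3 — 13 left.
Fill Gen-20 tier2 block (5 at 9) — 8 left.
8 remain; put them into Gen-21 tier1 at 8.
Total = 22×4 + 21×4 + 20×5 + 13×3 + 9×5 + 8×8 = 420.

420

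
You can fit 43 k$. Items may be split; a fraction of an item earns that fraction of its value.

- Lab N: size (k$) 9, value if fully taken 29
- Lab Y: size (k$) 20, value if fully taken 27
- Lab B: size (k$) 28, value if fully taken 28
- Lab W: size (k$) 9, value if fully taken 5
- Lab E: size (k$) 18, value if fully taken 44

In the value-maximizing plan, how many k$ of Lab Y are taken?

Best value per unit of size first: Lab N 29/9≈3.22, Lab E 44/18≈2.44, Lab Y 27/20≈1.35, Lab B 28/28≈1, Lab W 5/9≈0.556.
Take all of Lab N (9 k$, value 29) — 34 k$ left.
Lab E: take in full, 18 k$ for value 44 — 16 left.
Fill the last 16 k$ with part of Lab Y: 16/20 of it earns 21.6.

16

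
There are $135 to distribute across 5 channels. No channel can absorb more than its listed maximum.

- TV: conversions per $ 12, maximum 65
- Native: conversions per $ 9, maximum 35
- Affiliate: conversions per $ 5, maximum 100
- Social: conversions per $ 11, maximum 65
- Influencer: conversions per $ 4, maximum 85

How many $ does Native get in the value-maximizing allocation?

Highest conversions per $ first: TV 12 > Social 11 > Native 9 > Affiliate 5 > Influencer 4.
Give TV 65 to hit its cap of 65 → 70 left.
Social: +65 to 65 (cap) → 5 left.
Native has room for 35 but only 5 remain, so it gets 5.

5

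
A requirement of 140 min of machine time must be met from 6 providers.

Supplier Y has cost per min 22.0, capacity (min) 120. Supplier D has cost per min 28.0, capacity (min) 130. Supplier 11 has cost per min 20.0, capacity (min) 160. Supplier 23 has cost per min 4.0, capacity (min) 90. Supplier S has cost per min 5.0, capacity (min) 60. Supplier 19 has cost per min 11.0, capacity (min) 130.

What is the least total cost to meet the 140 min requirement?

Use providers in increasing cost order.
Take 90 from Supplier 23 at 4.0 — need 50 more.
Supplier S (5.0): take the remaining 50 — done.
Supplier 19, Supplier 11, Supplier Y, Supplier D: unused.
Cost = 90×4.0 + 50×5.0 = 610.

610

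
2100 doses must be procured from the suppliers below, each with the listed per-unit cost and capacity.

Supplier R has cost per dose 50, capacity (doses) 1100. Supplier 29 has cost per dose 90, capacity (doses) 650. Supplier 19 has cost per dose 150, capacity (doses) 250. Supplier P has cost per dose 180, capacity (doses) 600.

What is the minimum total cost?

Use suppliers in increasing cost order.
Take 1100 from Supplier R at 50 → need 1000 more.
Supplier 29 at 90: take all 650 doses → 350 still needed.
Supplier 19 (150): use full 250 → 100 doses to go.
Take 100 from Supplier P at 180 to finish.
Cost = 1100×50 + 650×90 + 250×150 + 100×180 = 169000.

169000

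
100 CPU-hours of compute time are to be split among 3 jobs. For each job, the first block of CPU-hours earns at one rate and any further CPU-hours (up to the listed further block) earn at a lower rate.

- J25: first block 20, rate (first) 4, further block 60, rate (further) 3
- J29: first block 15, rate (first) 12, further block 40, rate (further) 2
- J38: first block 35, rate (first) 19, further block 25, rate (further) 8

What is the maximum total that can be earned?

1140

Rank every tier by rate: J38/tier1 19 > J29/tier1 12 > J38/tier2 8 > J25/tier1 4 > J25/tier2 3 > J29/tier2 2.
J38 tier1 at 19: fill all 35 ; 65 left.
J29 tier1 at 12: fill all 15 ; 50 left.
J38/tier2 (8): +25 ; 25 left.
J25/tier1 (4): +20 ; 5 left.
5 remain; put them into J25 tier2 at 3.
Total = 19×35 + 12×15 + 8×25 + 4×20 + 3×5 = 1140.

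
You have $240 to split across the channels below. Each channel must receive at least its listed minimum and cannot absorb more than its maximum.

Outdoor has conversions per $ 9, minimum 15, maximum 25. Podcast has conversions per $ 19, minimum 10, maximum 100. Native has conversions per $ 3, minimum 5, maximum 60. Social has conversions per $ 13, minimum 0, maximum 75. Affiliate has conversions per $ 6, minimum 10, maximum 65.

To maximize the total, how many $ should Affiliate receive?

35

Meeting every minimum uses 15+10+5+0+10 = 40 $, leaving 200.
Highest conversions per $ first: Podcast 19 > Social 13 > Outdoor 9 > Affiliate 6 > Native 3.
Podcast takes 90 more to reach its cap of 100 — 110 left.
Social takes 75 more to reach its cap of 75 — 35 left.
Outdoor takes 10 more to reach its cap of 25 — 25 left.
Affiliate has room for 55 more but only 25 remain, so it gets 35.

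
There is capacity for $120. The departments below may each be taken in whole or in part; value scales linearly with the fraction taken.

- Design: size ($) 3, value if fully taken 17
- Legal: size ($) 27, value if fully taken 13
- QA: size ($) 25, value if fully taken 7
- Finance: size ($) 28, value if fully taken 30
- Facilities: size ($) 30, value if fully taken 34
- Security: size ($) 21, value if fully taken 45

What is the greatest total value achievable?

Sort by value density: Design 17/3≈5.67, Security 45/21≈2.14, Facilities 34/30≈1.13, Finance 30/28≈1.07, Legal 13/27≈0.481, QA 7/25≈0.28.
Take all of Design (3 $, value 17) ; 117 $ left.
Take all of Security (21 $, value 45) ; 96 $ left.
Take all of Facilities (30 $, value 34) ; 66 $ left.
Finance: take in full, 28 $ for value 30 ; 38 left.
All 27 $ of Legal fit (value 13) ; 11 remain.
Only 11 $ remain; take 11/25 of QA for value 7×11/25 = 3.08.
Total value = 142.08.

142.08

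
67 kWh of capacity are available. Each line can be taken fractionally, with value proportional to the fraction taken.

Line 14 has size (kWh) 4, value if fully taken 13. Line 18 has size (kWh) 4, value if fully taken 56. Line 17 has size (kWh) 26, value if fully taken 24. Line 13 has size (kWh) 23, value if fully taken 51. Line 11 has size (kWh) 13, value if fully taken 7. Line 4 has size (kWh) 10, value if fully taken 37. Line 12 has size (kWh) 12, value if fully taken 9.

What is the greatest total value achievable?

Rank by value-to-size ratio: Line 18 56/4≈14, Line 4 37/10≈3.7, Line 14 13/4≈3.25, Line 13 51/23≈2.22, Line 17 24/26≈0.923, Line 12 9/12≈0.75, Line 11 7/13≈0.538.
All 4 kWh of Line 18 fit (value 56) — 63 remain.
All 10 kWh of Line 4 fit (value 37) — 53 remain.
Line 14: take in full, 4 kWh for value 13 — 49 left.
All 23 kWh of Line 13 fit (value 51) — 26 remain.
Take all of Line 17 (26 kWh, value 24) — 0 kWh left.
Total value = 181.

181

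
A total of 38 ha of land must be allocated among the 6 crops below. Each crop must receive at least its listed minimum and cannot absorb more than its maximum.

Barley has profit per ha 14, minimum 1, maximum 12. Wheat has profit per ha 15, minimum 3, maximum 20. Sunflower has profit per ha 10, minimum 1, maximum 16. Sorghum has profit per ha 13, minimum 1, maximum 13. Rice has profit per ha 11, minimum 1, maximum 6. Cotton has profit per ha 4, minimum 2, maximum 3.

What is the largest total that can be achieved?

523

Meeting every minimum uses 1+3+1+1+1+2 = 9 ha, leaving 29.
Highest profit per ha first: Wheat 15 > Barley 14 > Sorghum 13 > Rice 11 > Sunflower 10 > Cotton 4.
Give Wheat 17 more to hit its cap of 20 ; 12 left.
Give Barley 11 more to hit its cap of 12 ; 1 left.
Only 1 left; Sorghum takes them to reach 2.
Total = 14×12 + 15×20 + 10×1 + 13×2 + 11×1 + 4×2 = 523.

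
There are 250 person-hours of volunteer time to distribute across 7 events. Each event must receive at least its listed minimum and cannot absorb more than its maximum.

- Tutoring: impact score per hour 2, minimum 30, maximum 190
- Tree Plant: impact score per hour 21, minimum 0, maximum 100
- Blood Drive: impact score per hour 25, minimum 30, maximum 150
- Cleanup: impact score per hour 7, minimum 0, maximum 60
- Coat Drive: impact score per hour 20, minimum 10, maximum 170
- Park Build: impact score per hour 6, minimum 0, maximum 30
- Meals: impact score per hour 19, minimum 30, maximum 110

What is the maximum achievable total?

5210

Meeting every minimum uses 30+0+30+0+10+0+30 = 100 person-hours, leaving 150.
Rank by impact score per hour: Blood Drive 25 > Tree Plant 21 > Coat Drive 20 > Meals 19 > Cleanup 7 > Park Build 6 > Tutoring 2.
Give Blood Drive 120 more to hit its cap of 150 — 30 left.
Only 30 left; Tree Plant takes them to reach 30.
Total = 2×30 + 21×30 + 25×150 + 20×10 + 19×30 = 5210.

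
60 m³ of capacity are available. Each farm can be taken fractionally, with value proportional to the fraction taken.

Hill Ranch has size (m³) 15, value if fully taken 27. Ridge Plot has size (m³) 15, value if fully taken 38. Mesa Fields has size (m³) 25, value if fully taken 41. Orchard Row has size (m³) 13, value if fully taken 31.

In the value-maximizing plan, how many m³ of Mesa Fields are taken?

17

Sort by value density: Ridge Plot 38/15≈2.53, Orchard Row 31/13≈2.38, Hill Ranch 27/15≈1.8, Mesa Fields 41/25≈1.64.
Take all of Ridge Plot (15 m³, value 38) ; 45 m³ left.
Orchard Row: take in full, 13 m³ for value 31 ; 32 left.
Hill Ranch: take in full, 15 m³ for value 27 ; 17 left.
Only 17 m³ remain; take 17/25 of Mesa Fields for value 41×17/25 = 27.88.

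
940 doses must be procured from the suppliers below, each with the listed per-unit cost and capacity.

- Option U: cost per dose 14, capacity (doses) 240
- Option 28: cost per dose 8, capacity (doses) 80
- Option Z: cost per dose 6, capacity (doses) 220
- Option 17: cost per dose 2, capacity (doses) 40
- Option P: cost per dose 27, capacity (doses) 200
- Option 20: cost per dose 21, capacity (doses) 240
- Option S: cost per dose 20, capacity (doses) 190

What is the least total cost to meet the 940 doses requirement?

Cheapest first:
Option 17 at 2: take all 40 doses ; 900 still needed.
Take 220 from Option Z at 6 ; need 680 more.
Option 28 (8): use full 80 ; 600 doses to go.
Option U (14): use full 240 ; 360 doses to go.
Option S (20): use full 190 ; 170 doses to go.
Option 20 (21): take the remaining 170 ; done.
Option P: unused.
Cost = 40×2 + 220×6 + 80×8 + 240×14 + 190×20 + 170×21 = 12770.

12770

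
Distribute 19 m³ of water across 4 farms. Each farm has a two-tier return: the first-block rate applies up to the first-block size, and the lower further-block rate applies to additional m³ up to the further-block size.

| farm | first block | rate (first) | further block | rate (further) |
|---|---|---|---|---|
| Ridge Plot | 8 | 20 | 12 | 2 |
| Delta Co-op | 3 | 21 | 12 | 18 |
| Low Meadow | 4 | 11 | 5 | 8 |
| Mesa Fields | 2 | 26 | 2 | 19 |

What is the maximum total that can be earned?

385

Treat each block as its own option and order by rate: Mesa Fields/first 26 > Delta Co-op/first 21 > Ridge Plot/first 20 > Mesa Fields/second 19 > Delta Co-op/second 18 > Low Meadow/first 11 > Low Meadow/second 8 > Ridge Plot/second 2.
Fill Mesa Fields first block (2 at 26) — 17 left.
Delta Co-op first at 21: fill all 3 — 14 left.
Fill Ridge Plot first block (8 at 20) — 6 left.
Mesa Fields second at 19: fill all 2 — 4 left.
Delta Co-op second at 18: only 4 left, fill 4.
Total = 26×2 + 21×3 + 20×8 + 19×2 + 18×4 = 385.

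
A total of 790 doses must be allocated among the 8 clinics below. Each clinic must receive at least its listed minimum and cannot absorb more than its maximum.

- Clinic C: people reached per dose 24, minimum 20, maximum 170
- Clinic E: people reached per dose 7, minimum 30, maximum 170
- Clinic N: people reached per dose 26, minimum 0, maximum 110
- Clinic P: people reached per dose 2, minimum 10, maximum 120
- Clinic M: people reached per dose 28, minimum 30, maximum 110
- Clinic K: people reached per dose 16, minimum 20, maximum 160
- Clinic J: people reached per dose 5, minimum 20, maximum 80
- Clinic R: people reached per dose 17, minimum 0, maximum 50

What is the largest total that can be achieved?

14670

Meeting every minimum uses 20+30+0+10+30+20+20+0 = 130 doses, leaving 660.
Rank by people reached per dose: Clinic M 28 > Clinic N 26 > Clinic C 24 > Clinic R 17 > Clinic K 16 > Clinic E 7 > Clinic J 5 > Clinic P 2.
Clinic M: +80 to 110 (cap) → 580 left.
Clinic N takes 110 more to reach its cap of 110 → 470 left.
Clinic C: +150 to 170 (cap) → 320 left.
Clinic R takes 50 more to reach its cap of 50 → 270 left.
Clinic K: +140 to 160 (cap) → 130 left.
Clinic E: +130 (room for 140) → 160. Pool exhausted.
Total = 24×170 + 7×160 + 26×110 + 2×10 + 28×110 + 16×160 + 5×20 + 17×50 = 14670.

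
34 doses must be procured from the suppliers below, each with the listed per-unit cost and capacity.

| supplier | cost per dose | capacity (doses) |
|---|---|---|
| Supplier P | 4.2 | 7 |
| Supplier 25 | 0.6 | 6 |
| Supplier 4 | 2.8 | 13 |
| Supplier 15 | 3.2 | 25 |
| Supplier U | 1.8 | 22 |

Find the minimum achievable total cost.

Cheapest first:
Supplier 25 (0.6): use full 6 → 28 doses to go.
Take 22 from Supplier U at 1.8 → need 6 more.
Supplier 4 (2.8): take the remaining 6 → done.
Supplier 15, Supplier P: unused.
Cost = 6×0.6 + 22×1.8 + 6×2.8 = 60.

60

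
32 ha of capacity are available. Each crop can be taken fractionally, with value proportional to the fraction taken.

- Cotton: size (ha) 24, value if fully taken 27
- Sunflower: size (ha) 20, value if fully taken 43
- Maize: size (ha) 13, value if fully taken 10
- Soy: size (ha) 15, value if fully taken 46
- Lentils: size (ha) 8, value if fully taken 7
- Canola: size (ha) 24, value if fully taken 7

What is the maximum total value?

Rank by value-to-size ratio: Soy 46/15≈3.07, Sunflower 43/20≈2.15, Cotton 27/24≈1.12, Lentils 7/8≈0.875, Maize 10/13≈0.769, Canola 7/24≈0.292.
Take all of Soy (15 ha, value 46) ; 17 ha left.
Fill the last 17 ha with part of Sunflower: 17/20 of it earns 36.55.
Total value = 82.55.

82.55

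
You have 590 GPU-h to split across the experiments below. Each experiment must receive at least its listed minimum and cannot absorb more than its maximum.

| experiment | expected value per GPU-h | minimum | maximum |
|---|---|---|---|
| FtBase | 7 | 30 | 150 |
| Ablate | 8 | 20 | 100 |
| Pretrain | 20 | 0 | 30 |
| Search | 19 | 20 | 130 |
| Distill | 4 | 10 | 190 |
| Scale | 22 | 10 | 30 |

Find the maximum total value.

6180

Meeting every minimum uses 30+20+0+20+10+10 = 90 GPU-h, leaving 500.
Highest expected value per GPU-h first: Scale 22 > Pretrain 20 > Search 19 > Ablate 8 > FtBase 7 > Distill 4.
Scale takes 20 more to reach its cap of 30 → 480 left.
Give Pretrain 30 more to hit its cap of 30 → 450 left.
Search takes 110 more to reach its cap of 130 → 340 left.
Give Ablate 80 more to hit its cap of 100 → 260 left.
FtBase takes 120 more to reach its cap of 150 → 140 left.
Only 140 left; Distill takes them to reach 150.
Total = 7×150 + 8×100 + 20×30 + 19×130 + 4×150 + 22×30 = 6180.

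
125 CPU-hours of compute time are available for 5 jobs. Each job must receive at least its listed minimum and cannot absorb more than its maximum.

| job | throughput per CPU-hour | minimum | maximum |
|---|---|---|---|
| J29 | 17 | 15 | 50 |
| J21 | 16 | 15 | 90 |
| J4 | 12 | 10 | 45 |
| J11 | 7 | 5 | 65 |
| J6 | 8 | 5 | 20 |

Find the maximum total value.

1925

Meeting every minimum uses 15+15+10+5+5 = 50 CPU-hours, leaving 75.
Highest throughput per CPU-hour first: J29 17 > J21 16 > J4 12 > J6 8 > J11 7.
J29 takes 35 more to reach its cap of 50 ; 40 left.
J21: +40 (room for 75) → 55. Pool exhausted.
Total = 17×50 + 16×55 + 12×10 + 7×5 + 8×5 = 1925.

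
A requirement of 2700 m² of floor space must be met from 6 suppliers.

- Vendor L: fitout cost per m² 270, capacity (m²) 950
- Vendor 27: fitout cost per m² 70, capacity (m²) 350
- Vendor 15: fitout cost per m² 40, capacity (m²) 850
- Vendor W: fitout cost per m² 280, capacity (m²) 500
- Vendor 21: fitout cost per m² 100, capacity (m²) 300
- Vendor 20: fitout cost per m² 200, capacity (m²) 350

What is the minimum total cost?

388000

Fill from the cheapest supplier first.
Take 850 from Vendor 15 at 40 ; need 1850 more.
Vendor 27 at 70: take all 350 m² ; 1500 still needed.
Vendor 21 (100): use full 300 ; 1200 m² to go.
Vendor 20 (200): use full 350 ; 850 m² to go.
Vendor L at 270: take 850 of its 950 ; requirement met.
Vendor W: unused.
Cost = 850×40 + 350×70 + 300×100 + 350×200 + 850×270 = 388000.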